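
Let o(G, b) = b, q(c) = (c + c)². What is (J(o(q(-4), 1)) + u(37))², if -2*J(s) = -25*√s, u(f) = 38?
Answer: 10201/4 ≈ 2550.3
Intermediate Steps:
q(c) = 4*c² (q(c) = (2*c)² = 4*c²)
J(s) = 25*√s/2 (J(s) = -(-25)*√s/2 = 25*√s/2)
(J(o(q(-4), 1)) + u(37))² = (25*√1/2 + 38)² = ((25/2)*1 + 38)² = (25/2 + 38)² = (101/2)² = 10201/4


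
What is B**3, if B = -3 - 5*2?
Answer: -2197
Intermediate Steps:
B = -13 (B = -3 - 10 = -13)
B**3 = (-13)**3 = -2197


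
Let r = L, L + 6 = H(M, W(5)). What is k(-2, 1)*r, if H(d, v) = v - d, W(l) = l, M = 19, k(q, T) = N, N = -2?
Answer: 40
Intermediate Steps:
k(q, T) = -2
L = -20 (L = -6 + (5 - 1*19) = -6 + (5 - 19) = -6 - 14 = -20)
r = -20
k(-2, 1)*r = -2*(-20) = 40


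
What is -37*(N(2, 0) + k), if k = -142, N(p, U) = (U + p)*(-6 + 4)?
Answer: 5402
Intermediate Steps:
N(p, U) = -2*U - 2*p (N(p, U) = (U + p)*(-2) = -2*U - 2*p)
-37*(N(2, 0) + k) = -37*((-2*0 - 2*2) - 142) = -37*((0 - 4) - 142) = -37*(-4 - 142) = -37*(-146) = 5402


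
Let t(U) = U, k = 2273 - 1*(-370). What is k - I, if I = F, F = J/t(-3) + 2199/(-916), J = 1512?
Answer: 2884851/916 ≈ 3149.4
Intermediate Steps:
k = 2643 (k = 2273 + 370 = 2643)
F = -463863/916 (F = 1512/(-3) + 2199/(-916) = 1512*(-⅓) + 2199*(-1/916) = -504 - 2199/916 = -463863/916 ≈ -506.40)
I = -463863/916 ≈ -506.40
k - I = 2643 - 1*(-463863/916) = 2643 + 463863/916 = 2884851/916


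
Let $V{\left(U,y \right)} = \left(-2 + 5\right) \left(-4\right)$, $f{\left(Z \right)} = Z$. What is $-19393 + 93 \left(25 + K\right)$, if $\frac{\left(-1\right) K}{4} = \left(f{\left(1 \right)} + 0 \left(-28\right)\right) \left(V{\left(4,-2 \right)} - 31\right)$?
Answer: $-1072$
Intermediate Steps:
$V{\left(U,y \right)} = -12$ ($V{\left(U,y \right)} = 3 \left(-4\right) = -12$)
$K = 172$ ($K = - 4 \left(1 + 0 \left(-28\right)\right) \left(-12 - 31\right) = - 4 \left(1 + 0\right) \left(-43\right) = - 4 \cdot 1 \left(-43\right) = \left(-4\right) \left(-43\right) = 172$)
$-19393 + 93 \left(25 + K\right) = -19393 + 93 \left(25 + 172\right) = -19393 + 93 \cdot 197 = -19393 + 18321 = -1072$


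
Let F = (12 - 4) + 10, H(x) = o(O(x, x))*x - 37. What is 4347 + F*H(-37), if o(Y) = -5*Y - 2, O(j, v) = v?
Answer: -118197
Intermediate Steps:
o(Y) = -2 - 5*Y
H(x) = -37 + x*(-2 - 5*x) (H(x) = (-2 - 5*x)*x - 37 = x*(-2 - 5*x) - 37 = -37 + x*(-2 - 5*x))
F = 18 (F = 8 + 10 = 18)
4347 + F*H(-37) = 4347 + 18*(-37 - 1*(-37)*(2 + 5*(-37))) = 4347 + 18*(-37 - 1*(-37)*(2 - 185)) = 4347 + 18*(-37 - 1*(-37)*(-183)) = 4347 + 18*(-37 - 6771) = 4347 + 18*(-6808) = 4347 - 122544 = -118197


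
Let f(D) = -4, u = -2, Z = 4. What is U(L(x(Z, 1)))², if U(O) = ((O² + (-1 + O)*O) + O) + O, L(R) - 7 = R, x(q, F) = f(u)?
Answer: 441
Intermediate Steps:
x(q, F) = -4
L(R) = 7 + R
U(O) = O² + 2*O + O*(-1 + O) (U(O) = ((O² + O*(-1 + O)) + O) + O = (O + O² + O*(-1 + O)) + O = O² + 2*O + O*(-1 + O))
U(L(x(Z, 1)))² = ((7 - 4)*(1 + 2*(7 - 4)))² = (3*(1 + 2*3))² = (3*(1 + 6))² = (3*7)² = 21² = 441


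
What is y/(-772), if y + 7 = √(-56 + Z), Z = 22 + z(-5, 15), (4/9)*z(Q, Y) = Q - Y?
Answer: 7/772 - I*√79/772 ≈ 0.0090674 - 0.011513*I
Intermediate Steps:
z(Q, Y) = -9*Y/4 + 9*Q/4 (z(Q, Y) = 9*(Q - Y)/4 = -9*Y/4 + 9*Q/4)
Z = -23 (Z = 22 + (-9/4*15 + (9/4)*(-5)) = 22 + (-135/4 - 45/4) = 22 - 45 = -23)
y = -7 + I*√79 (y = -7 + √(-56 - 23) = -7 + √(-79) = -7 + I*√79 ≈ -7.0 + 8.8882*I)
y/(-772) = (-7 + I*√79)/(-772) = (-7 + I*√79)*(-1/772) = 7/772 - I*√79/772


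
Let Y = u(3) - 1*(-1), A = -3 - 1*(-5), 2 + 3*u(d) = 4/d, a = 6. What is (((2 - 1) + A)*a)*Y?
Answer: 14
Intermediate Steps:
u(d) = -⅔ + 4/(3*d) (u(d) = -⅔ + (4/d)/3 = -⅔ + 4/(3*d))
A = 2 (A = -3 + 5 = 2)
Y = 7/9 (Y = (⅔)*(2 - 1*3)/3 - 1*(-1) = (⅔)*(⅓)*(2 - 3) + 1 = (⅔)*(⅓)*(-1) + 1 = -2/9 + 1 = 7/9 ≈ 0.77778)
(((2 - 1) + A)*a)*Y = (((2 - 1) + 2)*6)*(7/9) = ((1 + 2)*6)*(7/9) = (3*6)*(7/9) = 18*(7/9) = 14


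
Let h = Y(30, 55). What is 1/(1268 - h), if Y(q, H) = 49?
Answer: 1/1219 ≈ 0.00082034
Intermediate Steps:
h = 49
1/(1268 - h) = 1/(1268 - 1*49) = 1/(1268 - 49) = 1/1219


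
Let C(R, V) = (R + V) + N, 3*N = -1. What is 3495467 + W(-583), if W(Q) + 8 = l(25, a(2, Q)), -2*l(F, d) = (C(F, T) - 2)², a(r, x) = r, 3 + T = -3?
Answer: 31457881/9 ≈ 3.4953e+6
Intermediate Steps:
N = -⅓ (N = (⅓)*(-1) = -⅓ ≈ -0.33333)
T = -6 (T = -3 - 3 = -6)
C(R, V) = -⅓ + R + V (C(R, V) = (R + V) - ⅓ = -⅓ + R + V)
l(F, d) = -(-25/3 + F)²/2 (l(F, d) = -((-⅓ + F - 6) - 2)²/2 = -((-19/3 + F) - 2)²/2 = -(-25/3 + F)²/2)
W(Q) = -1322/9 (W(Q) = -8 - (-25 + 3*25)²/18 = -8 - (-25 + 75)²/18 = -8 - 1/18*50² = -8 - 1/18*2500 = -8 - 1250/9 = -1322/9)
3495467 + W(-583) = 3495467 - 1322/9 = 31457881/9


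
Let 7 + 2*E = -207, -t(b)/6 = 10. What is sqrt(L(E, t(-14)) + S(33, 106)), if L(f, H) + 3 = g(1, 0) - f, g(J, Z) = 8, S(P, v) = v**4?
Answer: 8*sqrt(1972622) ≈ 11236.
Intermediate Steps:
t(b) = -60 (t(b) = -6*10 = -60)
E = -107 (E = -7/2 + (1/2)*(-207) = -7/2 - 207/2 = -107)
L(f, H) = 5 - f (L(f, H) = -3 + (8 - f) = 5 - f)
sqrt(L(E, t(-14)) + S(33, 106)) = sqrt((5 - 1*(-107)) + 106**4) = sqrt((5 + 107) + 126247696) = sqrt(112 + 126247696) = sqrt(126247808) = 8*sqrt(1972622)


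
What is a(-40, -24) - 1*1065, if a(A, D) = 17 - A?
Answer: -1008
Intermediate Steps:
a(-40, -24) - 1*1065 = (17 - 1*(-40)) - 1*1065 = (17 + 40) - 1065 = 57 - 1065 = -1008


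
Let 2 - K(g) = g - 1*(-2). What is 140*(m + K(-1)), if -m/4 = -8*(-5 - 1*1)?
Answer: -26740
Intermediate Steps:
K(g) = -g (K(g) = 2 - (g - 1*(-2)) = 2 - (g + 2) = 2 - (2 + g) = 2 + (-2 - g) = -g)
m = -192 (m = -(-32)*(-5 - 1*1) = -(-32)*(-5 - 1) = -(-32)*(-6) = -4*48 = -192)
140*(m + K(-1)) = 140*(-192 - 1*(-1)) = 140*(-192 + 1) = 140*(-191) = -26740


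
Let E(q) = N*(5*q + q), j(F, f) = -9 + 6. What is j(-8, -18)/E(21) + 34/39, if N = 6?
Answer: 2843/3276 ≈ 0.86783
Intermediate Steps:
j(F, f) = -3
E(q) = 36*q (E(q) = 6*(5*q + q) = 6*(6*q) = 36*q)
j(-8, -18)/E(21) + 34/39 = -3/(36*21) + 34/39 = -3/756 + 34*(1/39) = -3*1/756 + 34/39 = -1/252 + 34/39 = 2843/3276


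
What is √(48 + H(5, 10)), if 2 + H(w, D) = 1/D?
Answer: √4610/10 ≈ 6.7897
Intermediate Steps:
H(w, D) = -2 + 1/D
√(48 + H(5, 10)) = √(48 + (-2 + 1/10)) = √(48 + (-2 + ⅒)) = √(48 - 19/10) = √(461/10) = √4610/10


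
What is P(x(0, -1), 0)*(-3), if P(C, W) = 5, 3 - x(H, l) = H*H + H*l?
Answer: -15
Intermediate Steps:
x(H, l) = 3 - H**2 - H*l (x(H, l) = 3 - (H*H + H*l) = 3 - (H**2 + H*l) = 3 + (-H**2 - H*l) = 3 - H**2 - H*l)
P(x(0, -1), 0)*(-3) = 5*(-3) = -15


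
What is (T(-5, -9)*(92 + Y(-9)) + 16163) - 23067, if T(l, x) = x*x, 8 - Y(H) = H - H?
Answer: 1196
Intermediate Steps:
Y(H) = 8 (Y(H) = 8 - (H - H) = 8 - 1*0 = 8 + 0 = 8)
T(l, x) = x**2
(T(-5, -9)*(92 + Y(-9)) + 16163) - 23067 = ((-9)**2*(92 + 8) + 16163) - 23067 = (81*100 + 16163) - 23067 = (8100 + 16163) - 23067 = 24263 - 23067 = 1196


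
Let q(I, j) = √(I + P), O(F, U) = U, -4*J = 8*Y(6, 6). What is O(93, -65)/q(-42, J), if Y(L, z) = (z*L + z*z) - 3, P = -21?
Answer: 65*I*√7/21 ≈ 8.1892*I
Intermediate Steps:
Y(L, z) = -3 + z² + L*z (Y(L, z) = (L*z + z²) - 3 = (z² + L*z) - 3 = -3 + z² + L*z)
J = -138 (J = -2*(-3 + 6² + 6*6) = -2*(-3 + 36 + 36) = -2*69 = -¼*552 = -138)
q(I, j) = √(-21 + I) (q(I, j) = √(I - 21) = √(-21 + I))
O(93, -65)/q(-42, J) = -65/√(-21 - 42) = -65*(-I*√7/21) = -(-65)*I*√7/21 = 65*I*√7/21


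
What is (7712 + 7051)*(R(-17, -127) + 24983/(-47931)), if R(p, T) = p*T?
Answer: 509117044366/15977 ≈ 3.1866e+7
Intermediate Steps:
R(p, T) = T*p
(7712 + 7051)*(R(-17, -127) + 24983/(-47931)) = (7712 + 7051)*(-127*(-17) + 24983/(-47931)) = 14763*(2159 + 24983*(-1/47931)) = 14763*(2159 - 24983/47931) = 14763*(103458046/47931) = 509117044366/15977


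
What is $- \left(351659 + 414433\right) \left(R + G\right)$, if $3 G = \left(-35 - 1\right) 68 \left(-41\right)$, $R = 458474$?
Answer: $-376863637560$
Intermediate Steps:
$G = 33456$ ($G = \frac{\left(-35 - 1\right) 68 \left(-41\right)}{3} = \frac{\left(-36\right) 68 \left(-41\right)}{3} = \frac{\left(-2448\right) \left(-41\right)}{3} = \frac{1}{3} \cdot 100368 = 33456$)
$- \left(351659 + 414433\right) \left(R + G\right) = - \left(351659 + 414433\right) \left(458474 + 33456\right) = - 766092 \cdot 491930 = \left(-1\right) 376863637560 = -376863637560$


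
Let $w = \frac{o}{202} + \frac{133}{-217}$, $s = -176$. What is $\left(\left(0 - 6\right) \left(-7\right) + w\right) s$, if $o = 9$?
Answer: $- \frac{22831160}{3131} \approx -7292.0$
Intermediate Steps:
$w = - \frac{3559}{6262}$ ($w = \frac{9}{202} + \frac{133}{-217} = 9 \cdot \frac{1}{202} + 133 \left(- \frac{1}{217}\right) = \frac{9}{202} - \frac{19}{31} = - \frac{3559}{6262} \approx -0.56835$)
$\left(\left(0 - 6\right) \left(-7\right) + w\right) s = \left(\left(0 - 6\right) \left(-7\right) - \frac{3559}{6262}\right) \left(-176\right) = \left(\left(-6\right) \left(-7\right) - \frac{3559}{6262}\right) \left(-176\right) = \left(42 - \frac{3559}{6262}\right) \left(-176\right) = \frac{259445}{6262} \left(-176\right) = - \frac{22831160}{3131}$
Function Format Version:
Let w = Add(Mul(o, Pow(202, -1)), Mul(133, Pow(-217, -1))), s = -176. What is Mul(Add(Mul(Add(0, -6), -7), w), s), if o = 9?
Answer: Rational(-22831160, 3131) ≈ -7292.0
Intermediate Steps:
w = Rational(-3559, 6262) (w = Add(Mul(9, Pow(202, -1)), Mul(133, Pow(-217, -1))) = Add(Mul(9, Rational(1, 202)), Mul(133, Rational(-1, 217))) = Add(Rational(9, 202), Rational(-19, 31)) = Rational(-3559, 6262) ≈ -0.56835)
Mul(Add(Mul(Add(0, -6), -7), w), s) = Mul(Add(Mul(Add(0, -6), -7), Rational(-3559, 6262)), -176) = Mul(Add(Mul(-6, -7), Rational(-3559, 6262)), -176) = Mul(Add(42, Rational(-3559, 6262)), -176) = Mul(Rational(259445, 6262), -176) = Rational(-22831160, 3131)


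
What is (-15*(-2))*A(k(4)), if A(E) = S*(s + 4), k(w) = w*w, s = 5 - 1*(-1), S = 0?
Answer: 0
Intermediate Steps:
s = 6 (s = 5 + 1 = 6)
k(w) = w**2
A(E) = 0 (A(E) = 0*(6 + 4) = 0*10 = 0)
(-15*(-2))*A(k(4)) = -15*(-2)*0 = 30*0 = 0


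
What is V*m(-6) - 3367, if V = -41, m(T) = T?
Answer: -3121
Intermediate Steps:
V*m(-6) - 3367 = -41*(-6) - 3367 = 246 - 3367 = -3121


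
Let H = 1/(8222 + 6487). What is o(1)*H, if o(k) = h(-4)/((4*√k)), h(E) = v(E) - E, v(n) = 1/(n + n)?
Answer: 31/470688 ≈ 6.5861e-5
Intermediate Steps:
v(n) = 1/(2*n)
h(E) = 1/(2*E) - E
H = 1/14709 ≈ 6.7986e-5
o(k) = 31/(32*√k) (o(k) = ((½)/(-4) - 1*(-4))/((4*√k)) = ((½)*(-¼) + 4)*(1/(4*√k)) = (-⅛ + 4)*(1/(4*√k)) = 31*(1/(4*√k))/8 = 31/(32*√k))
o(1)*H = (31/(32*√1))*(1/14709) = ((31/32)*1)*(1/14709) = (31/32)*(1/14709) = 31/470688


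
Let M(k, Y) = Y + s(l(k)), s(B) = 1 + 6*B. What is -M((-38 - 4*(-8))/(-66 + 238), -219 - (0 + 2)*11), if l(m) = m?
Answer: 10329/43 ≈ 240.21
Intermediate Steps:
M(k, Y) = 1 + Y + 6*k (M(k, Y) = Y + (1 + 6*k) = 1 + Y + 6*k)
-M((-38 - 4*(-8))/(-66 + 238), -219 - (0 + 2)*11) = -(1 + (-219 - (0 + 2)*11) + 6*((-38 - 4*(-8))/(-66 + 238))) = -(1 + (-219 - 2*11) + 6*((-38 + 32)/172)) = -(1 + (-219 - 1*22) + 6*(-6*1/172)) = -(1 + (-219 - 22) + 6*(-3/86)) = -(1 - 241 - 9/43) = -1*(-10329/43) = 10329/43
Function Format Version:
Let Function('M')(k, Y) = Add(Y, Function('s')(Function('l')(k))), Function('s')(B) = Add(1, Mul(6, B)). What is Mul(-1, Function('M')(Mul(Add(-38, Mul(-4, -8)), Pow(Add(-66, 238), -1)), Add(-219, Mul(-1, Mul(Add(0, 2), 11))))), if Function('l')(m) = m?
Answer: Rational(10329, 43) ≈ 240.21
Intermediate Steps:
Function('M')(k, Y) = Add(1, Y, Mul(6, k)) (Function('M')(k, Y) = Add(Y, Add(1, Mul(6, k))) = Add(1, Y, Mul(6, k)))
Mul(-1, Function('M')(Mul(Add(-38, Mul(-4, -8)), Pow(Add(-66, 238), -1)), Add(-219, Mul(-1, Mul(Add(0, 2), 11))))) = Mul(-1, Add(1, Add(-219, Mul(-1, Mul(Add(0, 2), 11))), Mul(6, Mul(Add(-38, Mul(-4, -8)), Pow(Add(-66, 238), -1))))) = Mul(-1, Add(1, Add(-219, Mul(-1, Mul(2, 11))), Mul(6, Mul(Add(-38, 32), Pow(172, -1))))) = Mul(-1, Add(1, Add(-219, Mul(-1, 22)), Mul(6, Mul(-6, Rational(1, 172))))) = Mul(-1, Add(1, Add(-219, -22), Mul(6, Rational(-3, 86)))) = Mul(-1, Add(1, -241, Rational(-9, 43))) = Mul(-1, Rational(-10329, 43)) = Rational(10329, 43)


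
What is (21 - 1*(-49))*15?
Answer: 1050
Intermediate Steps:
(21 - 1*(-49))*15 = (21 + 49)*15 = 70*15 = 1050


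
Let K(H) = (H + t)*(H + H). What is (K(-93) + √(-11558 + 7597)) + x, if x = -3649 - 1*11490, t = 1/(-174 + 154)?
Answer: 21683/10 + I*√3961 ≈ 2168.3 + 62.936*I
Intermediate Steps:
t = -1/20 (t = 1/(-20) = -1/20 ≈ -0.050000)
K(H) = 2*H*(-1/20 + H) (K(H) = (H - 1/20)*(H + H) = (-1/20 + H)*(2*H) = 2*H*(-1/20 + H))
x = -15139 (x = -3649 - 11490 = -15139)
(K(-93) + √(-11558 + 7597)) + x = ((⅒)*(-93)*(-1 + 20*(-93)) + √(-11558 + 7597)) - 15139 = ((⅒)*(-93)*(-1 - 1860) + √(-3961)) - 15139 = ((⅒)*(-93)*(-1861) + I*√3961) - 15139 = (173073/10 + I*√3961) - 15139 = 21683/10 + I*√3961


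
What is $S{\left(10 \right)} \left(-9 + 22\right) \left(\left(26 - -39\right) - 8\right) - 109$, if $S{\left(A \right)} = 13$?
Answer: $9524$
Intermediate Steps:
$S{\left(10 \right)} \left(-9 + 22\right) \left(\left(26 - -39\right) - 8\right) - 109 = 13 \left(-9 + 22\right) \left(\left(26 - -39\right) - 8\right) - 109 = 13 \cdot 13 \left(\left(26 + 39\right) - 8\right) - 109 = 13 \cdot 13 \left(65 - 8\right) - 109 = 13 \cdot 13 \cdot 57 - 109 = 13 \cdot 741 - 109 = 9633 - 109 = 9524$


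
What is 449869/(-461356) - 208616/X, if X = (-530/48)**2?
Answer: -7924204027003/4628389300 ≈ -1712.1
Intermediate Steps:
X = 70225/576 (X = (-530*1/48)**2 = (-265/24)**2 = 70225/576 ≈ 121.92)
449869/(-461356) - 208616/X = 449869/(-461356) - 208616/70225/576 = 449869*(-1/461356) - 208616*576/70225 = -64267/65908 - 120162816/70225 = -7924204027003/4628389300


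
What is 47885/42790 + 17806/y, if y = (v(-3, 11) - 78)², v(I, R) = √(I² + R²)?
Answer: 24738814827/5834271014 + 53418*√130/681733 ≈ 5.1337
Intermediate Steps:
y = (-78 + √130)² (y = (√((-3)² + 11²) - 78)² = (√(9 + 121) - 78)² = (√130 - 78)² = (-78 + √130)² ≈ 4435.3)
47885/42790 + 17806/y = 47885/42790 + 17806/((78 - √130)²) = 47885*(1/42790) + 17806/(78 - √130)² = 9577/8558 + 17806/(78 - √130)²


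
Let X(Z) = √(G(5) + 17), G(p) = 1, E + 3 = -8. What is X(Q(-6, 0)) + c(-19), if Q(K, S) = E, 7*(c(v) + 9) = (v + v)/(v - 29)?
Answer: -1493/168 + 3*√2 ≈ -4.6443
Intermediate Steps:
E = -11 (E = -3 - 8 = -11)
c(v) = -9 + 2*v/(7*(-29 + v)) (c(v) = -9 + ((v + v)/(v - 29))/7 = -9 + ((2*v)/(-29 + v))/7 = -9 + (2*v/(-29 + v))/7 = -9 + 2*v/(7*(-29 + v)))
Q(K, S) = -11
X(Z) = 3*√2 (X(Z) = √(1 + 17) = √18 = 3*√2)
X(Q(-6, 0)) + c(-19) = 3*√2 + (1827 - 61*(-19))/(7*(-29 - 19)) = 3*√2 + (⅐)*(1827 + 1159)/(-48) = 3*√2 + (⅐)*(-1/48)*2986 = 3*√2 - 1493/168 = -1493/168 + 3*√2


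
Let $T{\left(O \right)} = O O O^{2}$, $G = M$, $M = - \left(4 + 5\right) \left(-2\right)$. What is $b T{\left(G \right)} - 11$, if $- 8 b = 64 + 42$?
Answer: $-1390943$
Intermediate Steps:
$M = 18$ ($M = - 9 \left(-2\right) = \left(-1\right) \left(-18\right) = 18$)
$G = 18$
$T{\left(O \right)} = O^{4}$ ($T{\left(O \right)} = O^{2} O^{2} = O^{4}$)
$b = - \frac{53}{4}$ ($b = - \frac{64 + 42}{8} = \left(- \frac{1}{8}\right) 106 = - \frac{53}{4} \approx -13.25$)
$b T{\left(G \right)} - 11 = - \frac{53 \cdot 18^{4}}{4} - 11 = \left(- \frac{53}{4}\right) 104976 - 11 = -1390932 - 11 = -1390943$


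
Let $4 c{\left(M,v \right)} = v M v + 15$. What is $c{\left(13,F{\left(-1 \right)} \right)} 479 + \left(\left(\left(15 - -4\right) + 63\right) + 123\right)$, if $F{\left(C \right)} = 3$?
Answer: $16012$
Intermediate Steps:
$c{\left(M,v \right)} = \frac{15}{4} + \frac{M v^{2}}{4}$ ($c{\left(M,v \right)} = \frac{v M v + 15}{4} = \frac{M v v + 15}{4} = \frac{M v^{2} + 15}{4} = \frac{15 + M v^{2}}{4} = \frac{15}{4} + \frac{M v^{2}}{4}$)
$c{\left(13,F{\left(-1 \right)} \right)} 479 + \left(\left(\left(15 - -4\right) + 63\right) + 123\right) = \left(\frac{15}{4} + \frac{1}{4} \cdot 13 \cdot 3^{2}\right) 479 + \left(\left(\left(15 - -4\right) + 63\right) + 123\right) = \left(\frac{15}{4} + \frac{1}{4} \cdot 13 \cdot 9\right) 479 + \left(\left(\left(15 + 4\right) + 63\right) + 123\right) = \left(\frac{15}{4} + \frac{117}{4}\right) 479 + \left(\left(19 + 63\right) + 123\right) = 33 \cdot 479 + \left(82 + 123\right) = 15807 + 205 = 16012$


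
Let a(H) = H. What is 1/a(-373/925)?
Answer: -925/373 ≈ -2.4799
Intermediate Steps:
1/a(-373/925) = 1/(-373/925) = -925/373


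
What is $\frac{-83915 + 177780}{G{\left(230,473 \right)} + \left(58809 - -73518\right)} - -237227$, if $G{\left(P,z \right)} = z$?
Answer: $\frac{6300767893}{26560} \approx 2.3723 \cdot 10^{5}$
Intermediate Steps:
$\frac{-83915 + 177780}{G{\left(230,473 \right)} + \left(58809 - -73518\right)} - -237227 = \frac{-83915 + 177780}{473 + \left(58809 - -73518\right)} - -237227 = \frac{93865}{473 + \left(58809 + 73518\right)} + 237227 = \frac{93865}{473 + 132327} + 237227 = \frac{93865}{132800} + 237227 = 93865 \cdot \frac{1}{132800} + 237227 = \frac{18773}{26560} + 237227 = \frac{6300767893}{26560}$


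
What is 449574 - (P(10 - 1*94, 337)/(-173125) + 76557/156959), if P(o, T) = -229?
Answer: 12216497881427014/27173526875 ≈ 4.4957e+5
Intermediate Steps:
449574 - (P(10 - 1*94, 337)/(-173125) + 76557/156959) = 449574 - (-229/(-173125) + 76557/156959) = 449574 - (-229*(-1/173125) + 76557*(1/156959)) = 449574 - (229/173125 + 76557/156959) = 449574 - 1*13289874236/27173526875 = 449574 - 13289874236/27173526875 = 12216497881427014/27173526875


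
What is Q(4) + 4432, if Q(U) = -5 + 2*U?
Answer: 4435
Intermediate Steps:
Q(4) + 4432 = (-5 + 2*4) + 4432 = (-5 + 8) + 4432 = 3 + 4432 = 4435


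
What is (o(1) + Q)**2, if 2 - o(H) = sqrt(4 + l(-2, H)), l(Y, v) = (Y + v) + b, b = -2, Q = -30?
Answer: 841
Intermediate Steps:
l(Y, v) = -2 + Y + v (l(Y, v) = (Y + v) - 2 = -2 + Y + v)
o(H) = 2 - sqrt(H) (o(H) = 2 - sqrt(4 + (-2 - 2 + H)) = 2 - sqrt(4 + (-4 + H)) = 2 - sqrt(H))
(o(1) + Q)**2 = ((2 - sqrt(1)) - 30)**2 = ((2 - 1*1) - 30)**2 = ((2 - 1) - 30)**2 = (1 - 30)**2 = (-29)**2 = 841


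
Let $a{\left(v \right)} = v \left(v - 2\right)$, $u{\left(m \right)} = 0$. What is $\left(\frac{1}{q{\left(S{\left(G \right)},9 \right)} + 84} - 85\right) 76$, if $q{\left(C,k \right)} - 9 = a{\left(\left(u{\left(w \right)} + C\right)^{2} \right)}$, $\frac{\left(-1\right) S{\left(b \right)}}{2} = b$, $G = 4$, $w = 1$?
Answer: $- \frac{26233984}{4061} \approx -6460.0$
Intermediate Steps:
$S{\left(b \right)} = - 2 b$
$a{\left(v \right)} = v \left(-2 + v\right)$
$q{\left(C,k \right)} = 9 + C^{2} \left(-2 + C^{2}\right)$ ($q{\left(C,k \right)} = 9 + \left(0 + C\right)^{2} \left(-2 + \left(0 + C\right)^{2}\right) = 9 + C^{2} \left(-2 + C^{2}\right)$)
$\left(\frac{1}{q{\left(S{\left(G \right)},9 \right)} + 84} - 85\right) 76 = \left(\frac{1}{\left(9 + \left(\left(-2\right) 4\right)^{2} \left(-2 + \left(\left(-2\right) 4\right)^{2}\right)\right) + 84} - 85\right) 76 = \left(\frac{1}{\left(9 + \left(-8\right)^{2} \left(-2 + \left(-8\right)^{2}\right)\right) + 84} - 85\right) 76 = \left(\frac{1}{\left(9 + 64 \left(-2 + 64\right)\right) + 84} - 85\right) 76 = \left(\frac{1}{\left(9 + 64 \cdot 62\right) + 84} - 85\right) 76 = \left(\frac{1}{\left(9 + 3968\right) + 84} - 85\right) 76 = \left(\frac{1}{3977 + 84} - 85\right) 76 = \left(\frac{1}{4061} - 85\right) 76 = \left(- \frac{345184}{4061}\right) 76 = - \frac{26233984}{4061}$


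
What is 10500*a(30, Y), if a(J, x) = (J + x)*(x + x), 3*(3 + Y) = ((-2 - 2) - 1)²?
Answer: 11872000/3 ≈ 3.9573e+6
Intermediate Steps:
Y = 16/3 (Y = -3 + ((-2 - 2) - 1)²/3 = -3 + (-4 - 1)²/3 = -3 + (⅓)*(-5)² = -3 + (⅓)*25 = -3 + 25/3 = 16/3 ≈ 5.3333)
a(J, x) = 2*x*(J + x) (a(J, x) = (J + x)*(2*x) = 2*x*(J + x))
10500*a(30, Y) = 10500*(2*(16/3)*(30 + 16/3)) = 10500*(2*(16/3)*(106/3)) = 10500*(3392/9) = 11872000/3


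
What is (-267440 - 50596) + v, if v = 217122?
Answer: -100914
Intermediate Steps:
(-267440 - 50596) + v = (-267440 - 50596) + 217122 = -318036 + 217122 = -100914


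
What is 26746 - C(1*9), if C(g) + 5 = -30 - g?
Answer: 26790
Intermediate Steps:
C(g) = -35 - g (C(g) = -5 + (-30 - g) = -35 - g)
26746 - C(1*9) = 26746 - (-35 - 9) = 26746 - 1*(-44) = 26746 + 44 = 26790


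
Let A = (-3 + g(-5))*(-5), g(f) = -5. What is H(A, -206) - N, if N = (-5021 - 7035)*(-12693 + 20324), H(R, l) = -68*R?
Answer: 91996616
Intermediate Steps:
A = 40 (A = (-3 - 5)*(-5) = -8*(-5) = 40)
N = -91999336 (N = -12056*7631 = -91999336)
H(A, -206) - N = -68*40 - 1*(-91999336) = -2720 + 91999336 = 91996616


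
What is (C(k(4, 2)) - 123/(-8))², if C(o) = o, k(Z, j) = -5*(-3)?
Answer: 59049/64 ≈ 922.64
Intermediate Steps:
k(Z, j) = 15
(C(k(4, 2)) - 123/(-8))² = (15 - 123/(-8))² = (15 - 123*(-⅛))² = (15 + 123/8)² = (243/8)² = 59049/64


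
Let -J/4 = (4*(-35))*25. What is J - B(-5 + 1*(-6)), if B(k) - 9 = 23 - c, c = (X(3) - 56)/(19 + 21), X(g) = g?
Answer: 558667/40 ≈ 13967.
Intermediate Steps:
J = 14000 (J = -4*4*(-35)*25 = -(-560)*25 = -4*(-3500) = 14000)
c = -53/40 (c = (3 - 56)/(19 + 21) = -53/40 ≈ -1.3250)
B(k) = 1333/40 (B(k) = 9 + (23 - 1*(-53/40)) = 9 + (23 + 53/40) = 9 + 973/40 = 1333/40)
J - B(-5 + 1*(-6)) = 14000 - 1*1333/40 = 14000 - 1333/40 = 558667/40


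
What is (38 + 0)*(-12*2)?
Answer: -912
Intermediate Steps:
(38 + 0)*(-12*2) = 38*(-24) = -912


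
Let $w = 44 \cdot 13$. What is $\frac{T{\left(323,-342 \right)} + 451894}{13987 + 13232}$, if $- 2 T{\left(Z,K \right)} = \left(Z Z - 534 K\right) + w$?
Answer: $\frac{616259}{54438} \approx 11.32$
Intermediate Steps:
$w = 572$
$T{\left(Z,K \right)} = -286 + 267 K - \frac{Z^{2}}{2}$ ($T{\left(Z,K \right)} = - \frac{\left(Z Z - 534 K\right) + 572}{2} = - \frac{\left(Z^{2} - 534 K\right) + 572}{2} = - \frac{572 + Z^{2} - 534 K}{2} = -286 + 267 K - \frac{Z^{2}}{2}$)
$\frac{T{\left(323,-342 \right)} + 451894}{13987 + 13232} = \frac{\left(-286 + 267 \left(-342\right) - \frac{323^{2}}{2}\right) + 451894}{13987 + 13232} = \frac{\left(-286 - 91314 - \frac{104329}{2}\right) + 451894}{27219} = \left(\left(-286 - 91314 - \frac{104329}{2}\right) + 451894\right) \frac{1}{27219} = \left(- \frac{287529}{2} + 451894\right) \frac{1}{27219} = \frac{616259}{2} \cdot \frac{1}{27219} = \frac{616259}{54438}$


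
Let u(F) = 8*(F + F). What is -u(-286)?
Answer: 4576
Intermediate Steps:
u(F) = 16*F (u(F) = 8*(2*F) = 16*F)
-u(-286) = -16*(-286) = -1*(-4576) = 4576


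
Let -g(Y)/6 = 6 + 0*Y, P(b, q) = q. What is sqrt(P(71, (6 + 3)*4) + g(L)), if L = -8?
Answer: 0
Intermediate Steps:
g(Y) = -36 (g(Y) = -6*(6 + 0*Y) = -6*(6 + 0) = -6*6 = -36)
sqrt(P(71, (6 + 3)*4) + g(L)) = sqrt((6 + 3)*4 - 36) = sqrt(9*4 - 36) = sqrt(36 - 36) = sqrt(0) = 0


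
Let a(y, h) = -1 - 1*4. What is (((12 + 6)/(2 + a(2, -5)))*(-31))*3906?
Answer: 726516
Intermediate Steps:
a(y, h) = -5 (a(y, h) = -1 - 4 = -5)
(((12 + 6)/(2 + a(2, -5)))*(-31))*3906 = (((12 + 6)/(2 - 5))*(-31))*3906 = ((18/(-3))*(-31))*3906 = ((18*(-⅓))*(-31))*3906 = -6*(-31)*3906 = 186*3906 = 726516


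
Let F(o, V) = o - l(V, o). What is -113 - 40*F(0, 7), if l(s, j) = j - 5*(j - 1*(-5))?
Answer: -1113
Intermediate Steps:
l(s, j) = -25 - 4*j (l(s, j) = j - 5*(j + 5) = j - 5*(5 + j) = j + (-25 - 5*j) = -25 - 4*j)
F(o, V) = 25 + 5*o (F(o, V) = o - (-25 - 4*o) = o + (25 + 4*o) = 25 + 5*o)
-113 - 40*F(0, 7) = -113 - 40*(25 + 5*0) = -113 - 40*(25 + 0) = -113 - 40*25 = -113 - 1000 = -1113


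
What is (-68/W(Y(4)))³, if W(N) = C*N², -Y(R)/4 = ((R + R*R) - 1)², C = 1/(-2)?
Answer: 4913/17706519352529288 ≈ 2.7747e-13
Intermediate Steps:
C = -½ ≈ -0.50000
Y(R) = -4*(-1 + R + R²)² (Y(R) = -4*((R + R*R) - 1)² = -4*((R + R²) - 1)² = -4*(-1 + R + R²)²)
W(N) = -N²/2
(-68/W(Y(4)))³ = (-68*(-1/(8*(-1 + 4 + 4²)⁴)))³ = (-68*(-1/(8*(-1 + 4 + 16)⁴)))³ = (-68/((-(-4*19²)²/2)))³ = (-68/((-(-4*361)²/2)))³ = (-68/((-½*(-1444)²)))³ = (-68/((-½*2085136)))³ = (-68/(-1042568))³ = (-68*(-1/1042568))³ = (17/260642)³ = 4913/17706519352529288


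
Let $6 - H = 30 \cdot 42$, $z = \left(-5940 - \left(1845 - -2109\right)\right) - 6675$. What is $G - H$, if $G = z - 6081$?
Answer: $-21396$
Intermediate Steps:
$z = -16569$ ($z = \left(-5940 - \left(1845 + 2109\right)\right) - 6675 = \left(-5940 - 3954\right) - 6675 = -9894 - 6675 = -16569$)
$H = -1254$ ($H = 6 - 30 \cdot 42 = 6 - 1260 = -1254$)
$G = -22650$ ($G = -16569 - 6081 = -22650$)
$G - H = -22650 - -1254 = -22650 + 1254 = -21396$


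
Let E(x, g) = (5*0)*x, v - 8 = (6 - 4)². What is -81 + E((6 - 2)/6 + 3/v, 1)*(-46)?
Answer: -81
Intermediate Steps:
v = 12 (v = 8 + (6 - 4)² = 8 + 2² = 8 + 4 = 12)
E(x, g) = 0 (E(x, g) = 0*x = 0)
-81 + E((6 - 2)/6 + 3/v, 1)*(-46) = -81 + 0*(-46) = -81 + 0 = -81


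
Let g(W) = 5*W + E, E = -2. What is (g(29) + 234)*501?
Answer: 188877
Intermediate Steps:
g(W) = -2 + 5*W (g(W) = 5*W - 2 = -2 + 5*W)
(g(29) + 234)*501 = ((-2 + 5*29) + 234)*501 = ((-2 + 145) + 234)*501 = (143 + 234)*501 = 377*501 = 188877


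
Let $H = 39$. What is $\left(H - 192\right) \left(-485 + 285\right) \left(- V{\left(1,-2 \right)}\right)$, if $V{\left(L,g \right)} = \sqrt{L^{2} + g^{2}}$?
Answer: $- 30600 \sqrt{5} \approx -68424.0$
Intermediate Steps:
$\left(H - 192\right) \left(-485 + 285\right) \left(- V{\left(1,-2 \right)}\right) = \left(39 - 192\right) \left(-485 + 285\right) \left(- \sqrt{1^{2} + \left(-2\right)^{2}}\right) = \left(-153\right) \left(-200\right) \left(- \sqrt{1 + 4}\right) = 30600 \left(- \sqrt{5}\right) = - 30600 \sqrt{5}$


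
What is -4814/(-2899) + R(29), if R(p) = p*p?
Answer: 2442873/2899 ≈ 842.66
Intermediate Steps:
R(p) = p²
-4814/(-2899) + R(29) = -4814/(-2899) + 29² = -4814*(-1/2899) + 841 = 4814/2899 + 841 = 2442873/2899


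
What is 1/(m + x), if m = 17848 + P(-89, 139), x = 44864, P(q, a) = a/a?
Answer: 1/62713 ≈ 1.5946e-5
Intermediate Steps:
P(q, a) = 1
m = 17849 (m = 17848 + 1 = 17849)
1/(m + x) = 1/(17849 + 44864) = 1/62713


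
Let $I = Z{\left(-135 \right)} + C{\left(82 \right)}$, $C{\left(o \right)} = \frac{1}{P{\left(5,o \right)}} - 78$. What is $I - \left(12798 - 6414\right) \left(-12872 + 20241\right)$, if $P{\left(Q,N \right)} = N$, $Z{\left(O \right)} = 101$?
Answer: $- \frac{3857581185}{82} \approx -4.7044 \cdot 10^{7}$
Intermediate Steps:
$C{\left(o \right)} = -78 + \frac{1}{o}$ ($C{\left(o \right)} = \frac{1}{o} - 78 = -78 + \frac{1}{o}$)
$I = \frac{1887}{82}$ ($I = 101 - \left(78 - \frac{1}{82}\right) = 101 + \left(-78 + \frac{1}{82}\right) = 101 - \frac{6395}{82} = \frac{1887}{82} \approx 23.012$)
$I - \left(12798 - 6414\right) \left(-12872 + 20241\right) = \frac{1887}{82} - \left(12798 - 6414\right) \left(-12872 + 20241\right) = \frac{1887}{82} - 6384 \cdot 7369 = \frac{1887}{82} - 47043696 = - \frac{3857581185}{82}$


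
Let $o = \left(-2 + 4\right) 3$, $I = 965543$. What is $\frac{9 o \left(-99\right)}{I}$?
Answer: $- \frac{5346}{965543} \approx -0.0055368$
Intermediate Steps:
$o = 6$ ($o = 2 \cdot 3 = 6$)
$\frac{9 o \left(-99\right)}{I} = \frac{9 \cdot 6 \left(-99\right)}{965543} = 54 \left(-99\right) \frac{1}{965543} = \left(-5346\right) \frac{1}{965543} = - \frac{5346}{965543}$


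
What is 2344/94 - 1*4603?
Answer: -215169/47 ≈ -4578.1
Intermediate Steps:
2344/94 - 1*4603 = 2344*(1/94) - 4603 = 1172/47 - 4603 = -215169/47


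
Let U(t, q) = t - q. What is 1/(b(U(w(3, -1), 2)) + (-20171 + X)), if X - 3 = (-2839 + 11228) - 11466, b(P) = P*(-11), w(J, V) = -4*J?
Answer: -1/23091 ≈ -4.3307e-5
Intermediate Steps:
b(P) = -11*P
X = -3074 (X = 3 + ((-2839 + 11228) - 11466) = 3 + (8389 - 11466) = 3 - 3077 = -3074)
1/(b(U(w(3, -1), 2)) + (-20171 + X)) = 1/(-11*(-4*3 - 1*2) + (-20171 - 3074)) = 1/(-11*(-12 - 2) - 23245) = 1/(-11*(-14) - 23245) = 1/(154 - 23245) = 1/(-23091) = -1/23091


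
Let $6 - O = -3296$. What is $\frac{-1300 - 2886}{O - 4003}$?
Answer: $\frac{4186}{701} \approx 5.9715$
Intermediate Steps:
$O = 3302$ ($O = 6 - -3296 = 6 + 3296 = 3302$)
$\frac{-1300 - 2886}{O - 4003} = \frac{-1300 - 2886}{3302 - 4003} = - \frac{4186}{-701} = \left(-4186\right) \left(- \frac{1}{701}\right) = \frac{4186}{701}$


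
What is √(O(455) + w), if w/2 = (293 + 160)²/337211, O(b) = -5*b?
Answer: I*√258554715671077/337211 ≈ 47.684*I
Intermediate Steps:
w = 410418/337211 (w = 2*((293 + 160)²/337211) = 2*(453²*(1/337211)) = 2*(205209*(1/337211)) = 2*(205209/337211) = 410418/337211 ≈ 1.2171)
√(O(455) + w) = √(-5*455 + 410418/337211) = √(-2275 + 410418/337211) = √(-766744607/337211) = I*√258554715671077/337211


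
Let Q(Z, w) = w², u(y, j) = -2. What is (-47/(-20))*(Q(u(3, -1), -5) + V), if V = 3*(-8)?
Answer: 47/20 ≈ 2.3500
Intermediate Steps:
V = -24
(-47/(-20))*(Q(u(3, -1), -5) + V) = (-47/(-20))*((-5)² - 24) = (-47*(-1/20))*(25 - 24) = (47/20)*1 = 47/20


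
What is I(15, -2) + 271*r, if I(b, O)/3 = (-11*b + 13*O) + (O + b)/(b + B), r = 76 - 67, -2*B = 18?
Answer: 3745/2 ≈ 1872.5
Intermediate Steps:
B = -9 (B = -½*18 = -9)
r = 9
I(b, O) = -33*b + 39*O + 3*(O + b)/(-9 + b) (I(b, O) = 3*((-11*b + 13*O) + (O + b)/(b - 9)) = 3*((-11*b + 13*O) + (O + b)/(-9 + b)) = 3*(-11*b + 13*O + (O + b)/(-9 + b)) = -33*b + 39*O + 3*(O + b)/(-9 + b))
I(15, -2) + 271*r = 3*(-116*(-2) - 11*15² + 100*15 + 13*(-2)*15)/(-9 + 15) + 271*9 = 3*(232 - 11*225 + 1500 - 390)/6 + 2439 = 3*(⅙)*(232 - 2475 + 1500 - 390) + 2439 = 3*(⅙)*(-1133) + 2439 = -1133/2 + 2439 = 3745/2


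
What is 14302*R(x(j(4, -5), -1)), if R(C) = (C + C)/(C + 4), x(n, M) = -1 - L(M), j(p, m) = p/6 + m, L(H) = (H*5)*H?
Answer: 85812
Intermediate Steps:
L(H) = 5*H² (L(H) = (5*H)*H = 5*H²)
j(p, m) = m + p/6 (j(p, m) = p/6 + m = m + p/6)
x(n, M) = -1 - 5*M²
R(C) = 2*C/(4 + C) (R(C) = (2*C)/(4 + C) = 2*C/(4 + C))
14302*R(x(j(4, -5), -1)) = 14302*(2*(-1 - 5*(-1)²)/(4 + (-1 - 5*(-1)²))) = 14302*(2*(-1 - 5*1)/(4 + (-1 - 5*1))) = 14302*(2*(-1 - 5)/(4 + (-1 - 5))) = 14302*(2*(-6)/(4 - 6)) = 14302*(2*(-6)/(-2)) = 14302*(2*(-6)*(-½)) = 14302*6 = 85812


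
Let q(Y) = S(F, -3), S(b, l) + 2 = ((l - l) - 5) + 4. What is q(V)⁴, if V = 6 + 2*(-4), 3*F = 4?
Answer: 81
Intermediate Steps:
F = 4/3 (F = (⅓)*4 = 4/3 ≈ 1.3333)
V = -2 (V = 6 - 8 = -2)
S(b, l) = -3 (S(b, l) = -2 + (((l - l) - 5) + 4) = -2 + ((0 - 5) + 4) = -2 + (-5 + 4) = -2 - 1 = -3)
q(Y) = -3
q(V)⁴ = (-3)⁴ = 81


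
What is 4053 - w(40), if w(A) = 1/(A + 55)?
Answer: 385034/95 ≈ 4053.0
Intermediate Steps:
w(A) = 1/(55 + A)
4053 - w(40) = 4053 - 1/(55 + 40) = 4053 - 1/95 = 385034/95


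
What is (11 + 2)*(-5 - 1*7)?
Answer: -156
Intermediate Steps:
(11 + 2)*(-5 - 1*7) = 13*(-5 - 7) = 13*(-12) = -156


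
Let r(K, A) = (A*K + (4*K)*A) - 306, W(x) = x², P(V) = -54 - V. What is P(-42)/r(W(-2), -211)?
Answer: 6/2263 ≈ 0.0026513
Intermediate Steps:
r(K, A) = -306 + 5*A*K (r(K, A) = (A*K + 4*A*K) - 306 = 5*A*K - 306 = -306 + 5*A*K)
P(-42)/r(W(-2), -211) = (-54 - 1*(-42))/(-306 + 5*(-211)*(-2)²) = (-54 + 42)/(-306 + 5*(-211)*4) = -12/(-306 - 4220) = -12/(-4526) = -12*(-1/4526) = 6/2263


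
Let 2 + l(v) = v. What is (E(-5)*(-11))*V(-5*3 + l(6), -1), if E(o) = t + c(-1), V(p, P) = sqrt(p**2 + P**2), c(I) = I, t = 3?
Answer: -22*sqrt(122) ≈ -243.00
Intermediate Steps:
l(v) = -2 + v
V(p, P) = sqrt(P**2 + p**2)
E(o) = 2 (E(o) = 3 - 1 = 2)
(E(-5)*(-11))*V(-5*3 + l(6), -1) = (2*(-11))*sqrt((-1)**2 + (-5*3 + (-2 + 6))**2) = -22*sqrt(1 + (-15 + 4)**2) = -22*sqrt(1 + (-11)**2) = -22*sqrt(1 + 121) = -22*sqrt(122)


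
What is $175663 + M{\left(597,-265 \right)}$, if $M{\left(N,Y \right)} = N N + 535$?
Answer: $532607$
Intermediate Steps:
$M{\left(N,Y \right)} = 535 + N^{2}$ ($M{\left(N,Y \right)} = N^{2} + 535 = 535 + N^{2}$)
$175663 + M{\left(597,-265 \right)} = 175663 + \left(535 + 597^{2}\right) = 175663 + \left(535 + 356409\right) = 175663 + 356944 = 532607$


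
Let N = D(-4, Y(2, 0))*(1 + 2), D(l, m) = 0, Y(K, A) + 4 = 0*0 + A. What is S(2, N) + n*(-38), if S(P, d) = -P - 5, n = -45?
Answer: 1703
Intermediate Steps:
Y(K, A) = -4 + A (Y(K, A) = -4 + (0*0 + A) = -4 + (0 + A) = -4 + A)
N = 0 (N = 0*(1 + 2) = 0*3 = 0)
S(P, d) = -5 - P
S(2, N) + n*(-38) = (-5 - 1*2) - 45*(-38) = (-5 - 2) + 1710 = -7 + 1710 = 1703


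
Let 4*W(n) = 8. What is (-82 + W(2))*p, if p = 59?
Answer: -4720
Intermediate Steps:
W(n) = 2 (W(n) = (1/4)*8 = 2)
(-82 + W(2))*p = (-82 + 2)*59 = -80*59 = -4720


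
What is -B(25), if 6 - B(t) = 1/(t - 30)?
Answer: -31/5 ≈ -6.2000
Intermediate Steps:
B(t) = 6 - 1/(-30 + t) (B(t) = 6 - 1/(t - 30) = 6 - 1/(-30 + t))
-B(25) = -(-181 + 6*25)/(-30 + 25) = -(-181 + 150)/(-5) = -(-1)*(-31)/5 = -1*31/5 = -31/5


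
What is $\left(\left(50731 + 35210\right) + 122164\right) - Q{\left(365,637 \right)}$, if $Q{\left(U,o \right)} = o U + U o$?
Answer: $-256905$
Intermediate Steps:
$Q{\left(U,o \right)} = 2 U o$ ($Q{\left(U,o \right)} = U o + U o = 2 U o$)
$\left(\left(50731 + 35210\right) + 122164\right) - Q{\left(365,637 \right)} = \left(\left(50731 + 35210\right) + 122164\right) - 2 \cdot 365 \cdot 637 = \left(85941 + 122164\right) - 465010 = 208105 - 465010 = -256905$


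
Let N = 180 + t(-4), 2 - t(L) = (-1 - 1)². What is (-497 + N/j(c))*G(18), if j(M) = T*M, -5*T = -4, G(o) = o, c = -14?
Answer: -129249/14 ≈ -9232.1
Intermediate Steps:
t(L) = -2 (t(L) = 2 - (-1 - 1)² = 2 - 1*(-2)² = 2 - 1*4 = 2 - 4 = -2)
T = ⅘ (T = -⅕*(-4) = ⅘ ≈ 0.80000)
N = 178 (N = 180 - 2 = 178)
j(M) = 4*M/5
(-497 + N/j(c))*G(18) = (-497 + 178/(((⅘)*(-14))))*18 = (-497 + 178/(-56/5))*18 = (-497 + 178*(-5/56))*18 = (-497 - 445/28)*18 = -14361/28*18 = -129249/14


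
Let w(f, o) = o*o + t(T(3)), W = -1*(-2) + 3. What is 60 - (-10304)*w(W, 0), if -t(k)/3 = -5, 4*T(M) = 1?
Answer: 154620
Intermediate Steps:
T(M) = ¼ (T(M) = (¼)*1 = ¼)
t(k) = 15 (t(k) = -3*(-5) = 15)
W = 5 (W = 2 + 3 = 5)
w(f, o) = 15 + o² (w(f, o) = o*o + 15 = o² + 15 = 15 + o²)
60 - (-10304)*w(W, 0) = 60 - (-10304)*(15 + 0²) = 60 - (-10304)*(15 + 0) = 60 - (-10304)*15 = 60 - 644*(-240) = 60 + 154560 = 154620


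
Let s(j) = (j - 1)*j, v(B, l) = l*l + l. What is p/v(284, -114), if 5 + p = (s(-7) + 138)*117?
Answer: 22693/12882 ≈ 1.7616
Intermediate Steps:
v(B, l) = l + l**2 (v(B, l) = l**2 + l = l + l**2)
s(j) = j*(-1 + j) (s(j) = (-1 + j)*j = j*(-1 + j))
p = 22693 (p = -5 + (-7*(-1 - 7) + 138)*117 = -5 + (-7*(-8) + 138)*117 = -5 + (56 + 138)*117 = -5 + 194*117 = -5 + 22698 = 22693)
p/v(284, -114) = 22693/((-114*(1 - 114))) = 22693/((-114*(-113))) = 22693/12882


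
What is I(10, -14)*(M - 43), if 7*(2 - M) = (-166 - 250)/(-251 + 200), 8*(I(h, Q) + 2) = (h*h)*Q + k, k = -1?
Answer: 21330101/2856 ≈ 7468.5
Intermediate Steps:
I(h, Q) = -17/8 + Q*h²/8 (I(h, Q) = -2 + ((h*h)*Q - 1)/8 = -2 + (h²*Q - 1)/8 = -2 + (Q*h² - 1)/8 = -2 + (-1 + Q*h²)/8 = -2 + (-⅛ + Q*h²/8) = -17/8 + Q*h²/8)
M = 298/357 (M = 2 - (-166 - 250)/(7*(-251 + 200)) = 2 - (-416)/(7*(-51)) = 2 - (-416)*(-1)/(7*51) = 2 - ⅐*416/51 = 2 - 416/357 = 298/357 ≈ 0.83473)
I(10, -14)*(M - 43) = (-17/8 + (⅛)*(-14)*10²)*(298/357 - 43) = (-17/8 + (⅛)*(-14)*100)*(-15053/357) = (-17/8 - 175)*(-15053/357) = -1417/8*(-15053/357) = 21330101/2856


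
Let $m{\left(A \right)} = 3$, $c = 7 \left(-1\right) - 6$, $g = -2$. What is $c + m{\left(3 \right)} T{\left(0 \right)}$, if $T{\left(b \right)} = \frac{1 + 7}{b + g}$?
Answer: $-25$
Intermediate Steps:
$c = -13$ ($c = -7 - 6 = -13$)
$T{\left(b \right)} = \frac{8}{-2 + b}$ ($T{\left(b \right)} = \frac{1 + 7}{b - 2} = \frac{8}{-2 + b}$)
$c + m{\left(3 \right)} T{\left(0 \right)} = -13 + 3 \frac{8}{-2 + 0} = -13 + 3 \frac{8}{-2} = -13 + 3 \cdot 8 \left(- \frac{1}{2}\right) = -13 + 3 \left(-4\right) = -13 - 12 = -25$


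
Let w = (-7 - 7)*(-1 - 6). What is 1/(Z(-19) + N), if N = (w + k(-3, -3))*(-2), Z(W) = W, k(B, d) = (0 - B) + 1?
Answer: -1/223 ≈ -0.0044843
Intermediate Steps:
k(B, d) = 1 - B (k(B, d) = -B + 1 = 1 - B)
w = 98 (w = -14*(-7) = 98)
N = -204 (N = (98 + (1 - 1*(-3)))*(-2) = (98 + (1 + 3))*(-2) = (98 + 4)*(-2) = 102*(-2) = -204)
1/(Z(-19) + N) = 1/(-19 - 204) = 1/(-223) = -1/223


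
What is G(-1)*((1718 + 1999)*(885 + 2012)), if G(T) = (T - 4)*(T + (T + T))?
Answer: 161522235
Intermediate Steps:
G(T) = 3*T*(-4 + T) (G(T) = (-4 + T)*(T + 2*T) = (-4 + T)*(3*T) = 3*T*(-4 + T))
G(-1)*((1718 + 1999)*(885 + 2012)) = (3*(-1)*(-4 - 1))*((1718 + 1999)*(885 + 2012)) = (3*(-1)*(-5))*(3717*2897) = 15*10768149 = 161522235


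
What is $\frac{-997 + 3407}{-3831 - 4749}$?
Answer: $- \frac{241}{858} \approx -0.28089$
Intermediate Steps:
$\frac{-997 + 3407}{-3831 - 4749} = \frac{2410}{-8580} = 2410 \left(- \frac{1}{8580}\right) = - \frac{241}{858}$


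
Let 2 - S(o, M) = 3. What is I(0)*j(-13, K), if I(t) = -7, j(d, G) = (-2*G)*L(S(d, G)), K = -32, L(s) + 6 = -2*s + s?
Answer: 2240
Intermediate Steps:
S(o, M) = -1 (S(o, M) = 2 - 1*3 = 2 - 3 = -1)
L(s) = -6 - s (L(s) = -6 + (-2*s + s) = -6 - s)
j(d, G) = 10*G (j(d, G) = (-2*G)*(-6 - 1*(-1)) = (-2*G)*(-6 + 1) = -2*G*(-5) = 10*G)
I(0)*j(-13, K) = -70*(-32) = -7*(-320) = 2240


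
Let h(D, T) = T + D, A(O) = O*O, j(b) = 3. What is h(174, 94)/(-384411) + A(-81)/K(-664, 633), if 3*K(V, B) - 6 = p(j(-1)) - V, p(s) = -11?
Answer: 7566185101/253326849 ≈ 29.867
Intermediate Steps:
A(O) = O²
h(D, T) = D + T
K(V, B) = -5/3 - V/3 (K(V, B) = 2 + (-11 - V)/3 = 2 + (-11/3 - V/3) = -5/3 - V/3)
h(174, 94)/(-384411) + A(-81)/K(-664, 633) = (174 + 94)/(-384411) + (-81)²/(-5/3 - ⅓*(-664)) = 268*(-1/384411) + 6561/(-5/3 + 664/3) = -268/384411 + 6561/(659/3) = -268/384411 + 6561*(3/659) = -268/384411 + 19683/659 = 7566185101/253326849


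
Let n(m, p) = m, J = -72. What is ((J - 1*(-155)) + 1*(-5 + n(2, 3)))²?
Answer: 6400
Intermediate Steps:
((J - 1*(-155)) + 1*(-5 + n(2, 3)))² = ((-72 - 1*(-155)) + 1*(-5 + 2))² = ((-72 + 155) + 1*(-3))² = (83 - 3)² = 80² = 6400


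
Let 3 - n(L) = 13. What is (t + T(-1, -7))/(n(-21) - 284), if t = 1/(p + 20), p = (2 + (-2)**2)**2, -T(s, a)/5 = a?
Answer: -1961/16464 ≈ -0.11911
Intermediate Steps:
T(s, a) = -5*a
n(L) = -10 (n(L) = 3 - 1*13 = 3 - 13 = -10)
p = 36 (p = (2 + 4)**2 = 6**2 = 36)
t = 1/56 (t = 1/(36 + 20) = 1/56 ≈ 0.017857)
(t + T(-1, -7))/(n(-21) - 284) = (1/56 - 5*(-7))/(-10 - 284) = (1/56 + 35)/(-294) = (1961/56)*(-1/294) = -1961/16464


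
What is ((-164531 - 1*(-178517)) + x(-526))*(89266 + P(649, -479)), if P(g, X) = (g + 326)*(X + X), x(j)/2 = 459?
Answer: -12590660736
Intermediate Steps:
x(j) = 918 (x(j) = 2*459 = 918)
P(g, X) = 2*X*(326 + g) (P(g, X) = (326 + g)*(2*X) = 2*X*(326 + g))
((-164531 - 1*(-178517)) + x(-526))*(89266 + P(649, -479)) = ((-164531 - 1*(-178517)) + 918)*(89266 + 2*(-479)*(326 + 649)) = ((-164531 + 178517) + 918)*(89266 + 2*(-479)*975) = (13986 + 918)*(89266 - 934050) = 14904*(-844784) = -12590660736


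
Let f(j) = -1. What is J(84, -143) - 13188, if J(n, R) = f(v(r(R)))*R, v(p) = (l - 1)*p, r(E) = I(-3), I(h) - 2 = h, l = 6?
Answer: -13045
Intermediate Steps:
I(h) = 2 + h
r(E) = -1 (r(E) = 2 - 3 = -1)
v(p) = 5*p (v(p) = (6 - 1)*p = 5*p)
J(n, R) = -R
J(84, -143) - 13188 = -1*(-143) - 13188 = 143 - 13188 = -13045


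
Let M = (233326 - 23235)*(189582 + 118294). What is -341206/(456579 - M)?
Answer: 341206/64681520137 ≈ 5.2752e-6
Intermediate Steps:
M = 64681976716 (M = 210091*307876 = 64681976716)
-341206/(456579 - M) = -341206/(456579 - 1*64681976716) = -341206/(456579 - 64681976716) = -341206/(-64681520137) = -341206*(-1/64681520137) = 341206/64681520137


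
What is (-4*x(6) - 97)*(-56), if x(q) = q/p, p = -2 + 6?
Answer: 5768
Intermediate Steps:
p = 4
x(q) = q/4
(-4*x(6) - 97)*(-56) = (-6 - 97)*(-56) = -103*(-56) = 5768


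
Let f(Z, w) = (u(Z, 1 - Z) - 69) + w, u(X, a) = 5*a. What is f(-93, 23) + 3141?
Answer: 3565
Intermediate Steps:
f(Z, w) = -64 + w - 5*Z (f(Z, w) = (5*(1 - Z) - 69) + w = ((5 - 5*Z) - 69) + w = (-64 - 5*Z) + w = -64 + w - 5*Z)
f(-93, 23) + 3141 = (-64 + 23 - 5*(-93)) + 3141 = (-64 + 23 + 465) + 3141 = 424 + 3141 = 3565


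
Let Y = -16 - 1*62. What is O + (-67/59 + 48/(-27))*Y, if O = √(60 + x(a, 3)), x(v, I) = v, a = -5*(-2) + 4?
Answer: 40222/177 + √74 ≈ 235.85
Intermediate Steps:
Y = -78 (Y = -16 - 62 = -78)
a = 14 (a = 10 + 4 = 14)
O = √74 (O = √(60 + 14) = √74 ≈ 8.6023)
O + (-67/59 + 48/(-27))*Y = √74 + (-67/59 + 48/(-27))*(-78) = √74 + (-67*1/59 + 48*(-1/27))*(-78) = √74 + (-67/59 - 16/9)*(-78) = √74 - 1547/531*(-78) = √74 + 40222/177 = 40222/177 + √74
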